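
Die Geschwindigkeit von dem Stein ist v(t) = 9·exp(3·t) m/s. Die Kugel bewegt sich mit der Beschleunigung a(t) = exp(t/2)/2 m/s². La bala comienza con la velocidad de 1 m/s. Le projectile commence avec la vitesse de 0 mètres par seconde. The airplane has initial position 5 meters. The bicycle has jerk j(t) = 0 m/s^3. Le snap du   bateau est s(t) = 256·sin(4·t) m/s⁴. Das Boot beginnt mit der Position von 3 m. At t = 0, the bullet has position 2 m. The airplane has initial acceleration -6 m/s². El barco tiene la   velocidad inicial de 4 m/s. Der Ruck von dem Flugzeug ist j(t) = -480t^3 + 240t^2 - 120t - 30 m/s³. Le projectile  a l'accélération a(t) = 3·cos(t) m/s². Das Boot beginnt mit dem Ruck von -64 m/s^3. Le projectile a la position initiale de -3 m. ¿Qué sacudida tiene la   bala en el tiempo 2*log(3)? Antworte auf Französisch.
Nous devons dériver notre équation de l'accélération a(t) = exp(t/2)/2 1 fois. En prenant d/dt de a(t), nous trouvons j(t) = exp(t/2)/4. Nous avons le jerk j(t) = exp(t/2)/4. En substituant t = 2*log(3): j(2*log(3)) = 3/4.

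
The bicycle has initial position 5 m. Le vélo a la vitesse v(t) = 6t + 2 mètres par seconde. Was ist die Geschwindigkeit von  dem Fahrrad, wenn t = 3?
Aus der Gleichung für die Geschwindigkeit v(t) = 6·t + 2, setzen wir t = 3 ein und erhalten v = 20.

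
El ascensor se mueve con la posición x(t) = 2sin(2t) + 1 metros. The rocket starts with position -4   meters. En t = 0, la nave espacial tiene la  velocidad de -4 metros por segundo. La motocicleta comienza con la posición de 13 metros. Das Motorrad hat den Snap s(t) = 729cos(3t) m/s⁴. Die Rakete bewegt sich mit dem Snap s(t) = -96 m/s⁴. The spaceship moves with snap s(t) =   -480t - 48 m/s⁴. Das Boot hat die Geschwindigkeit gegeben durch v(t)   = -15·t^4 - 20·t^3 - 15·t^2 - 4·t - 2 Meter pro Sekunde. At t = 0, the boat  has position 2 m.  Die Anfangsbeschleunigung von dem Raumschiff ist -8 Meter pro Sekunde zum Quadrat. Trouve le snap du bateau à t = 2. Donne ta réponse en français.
Pour résoudre ceci, nous devons prendre 3 dérivées de notre équation de la vitesse v(t) = -15·t^4 - 20·t^3 - 15·t^2 - 4·t - 2. La dérivée de la vitesse donne l'accélération: a(t) = -60·t^3 - 60·t^2 - 30·t - 4. La dérivée de l'accélération donne le jerk: j(t) = -180·t^2 - 120·t - 30. En prenant d/dt de j(t), nous trouvons s(t) = -360·t - 120. De l'équation du snap s(t) = -360·t - 120, nous substituons t = 2 pour obtenir s = -840.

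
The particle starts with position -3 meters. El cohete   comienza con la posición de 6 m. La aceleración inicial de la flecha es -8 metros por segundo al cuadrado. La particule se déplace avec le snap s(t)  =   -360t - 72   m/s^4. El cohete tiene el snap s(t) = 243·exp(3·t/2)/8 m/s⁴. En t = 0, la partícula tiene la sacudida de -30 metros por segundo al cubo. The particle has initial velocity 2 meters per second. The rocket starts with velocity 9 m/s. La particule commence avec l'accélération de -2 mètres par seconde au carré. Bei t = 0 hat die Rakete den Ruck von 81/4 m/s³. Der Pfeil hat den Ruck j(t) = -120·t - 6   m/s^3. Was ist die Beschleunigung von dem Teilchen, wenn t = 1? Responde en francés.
En partant du snap s(t) = -360·t - 72, nous prenons 2 intégrales. L'intégrale du snap est le jerk. En utilisant j(0) = -30, nous obtenons j(t) = -180·t^2 - 72·t - 30. La primitive du jerk est l'accélération. En utilisant a(0) = -2, nous obtenons a(t) = -60·t^3 - 36·t^2 - 30·t - 2. De l'équation de l'accélération a(t) = -60·t^3 - 36·t^2 - 30·t - 2, nous substituons t = 1 pour obtenir a = -128.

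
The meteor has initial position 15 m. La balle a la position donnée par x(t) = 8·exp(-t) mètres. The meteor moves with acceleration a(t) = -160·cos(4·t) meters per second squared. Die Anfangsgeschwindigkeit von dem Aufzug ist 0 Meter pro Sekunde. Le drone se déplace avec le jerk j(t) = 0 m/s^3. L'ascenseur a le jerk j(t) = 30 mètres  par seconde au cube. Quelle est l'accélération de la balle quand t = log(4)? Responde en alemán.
Um dies zu lösen, müssen wir 2 Ableitungen unserer Gleichung für die Position x(t) = 8·exp(-t) nehmen. Mit d/dt von x(t) finden wir v(t) = -8·exp(-t). Die Ableitung von der Geschwindigkeit ergibt die Beschleunigung: a(t) = 8·exp(-t). Mit a(t) = 8·exp(-t) und Einsetzen von t = log(4), finden wir a = 2.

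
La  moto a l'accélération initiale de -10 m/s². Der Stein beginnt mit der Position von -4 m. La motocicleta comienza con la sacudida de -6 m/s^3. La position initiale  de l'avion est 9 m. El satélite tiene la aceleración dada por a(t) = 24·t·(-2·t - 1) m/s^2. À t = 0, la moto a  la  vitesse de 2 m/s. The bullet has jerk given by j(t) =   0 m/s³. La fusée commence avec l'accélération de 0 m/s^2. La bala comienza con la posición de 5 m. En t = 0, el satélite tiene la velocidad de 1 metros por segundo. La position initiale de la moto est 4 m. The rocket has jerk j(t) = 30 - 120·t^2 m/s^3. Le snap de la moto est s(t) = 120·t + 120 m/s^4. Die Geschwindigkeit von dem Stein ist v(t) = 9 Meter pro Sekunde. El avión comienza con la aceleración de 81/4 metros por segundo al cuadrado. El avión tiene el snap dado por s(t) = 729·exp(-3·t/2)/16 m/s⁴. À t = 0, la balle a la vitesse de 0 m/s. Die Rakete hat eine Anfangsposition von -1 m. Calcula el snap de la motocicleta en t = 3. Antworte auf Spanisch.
Tenemos el snap s(t) = 120·t + 120. Sustituyendo t = 3: s(3) = 480.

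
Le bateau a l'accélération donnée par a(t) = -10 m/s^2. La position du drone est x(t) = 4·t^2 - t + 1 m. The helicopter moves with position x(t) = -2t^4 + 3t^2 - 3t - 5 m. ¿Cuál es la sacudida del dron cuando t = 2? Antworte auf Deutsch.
Ausgehend von der Position x(t) = 4·t^2 - t + 1, nehmen wir 3 Ableitungen. Mit d/dt von x(t) finden wir v(t) = 8·t - 1. Durch Ableiten von der Geschwindigkeit erhalten wir die Beschleunigung: a(t) = 8. Die Ableitung von der Beschleunigung ergibt den Ruck: j(t) = 0. Wir haben den Ruck j(t) = 0. Durch Einsetzen von t = 2: j(2) = 0.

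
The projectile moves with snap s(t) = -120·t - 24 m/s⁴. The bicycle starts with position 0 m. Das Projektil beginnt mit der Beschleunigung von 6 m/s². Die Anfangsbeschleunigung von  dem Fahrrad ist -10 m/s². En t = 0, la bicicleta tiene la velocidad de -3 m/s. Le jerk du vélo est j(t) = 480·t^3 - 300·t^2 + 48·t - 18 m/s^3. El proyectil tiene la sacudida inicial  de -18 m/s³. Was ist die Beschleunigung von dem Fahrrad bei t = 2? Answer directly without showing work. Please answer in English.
The acceleration at t = 2 is a = 1170.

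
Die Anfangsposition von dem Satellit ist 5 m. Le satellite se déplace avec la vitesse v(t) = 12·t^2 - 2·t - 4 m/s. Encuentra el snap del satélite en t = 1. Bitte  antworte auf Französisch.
Nous devons dériver notre équation de la vitesse v(t) = 12·t^2 - 2·t - 4 3 fois. La dérivée de la vitesse donne l'accélération: a(t) = 24·t - 2. En dérivant l'accélération, nous obtenons le jerk: j(t) = 24. En prenant d/dt de j(t), nous trouvons s(t) = 0. En utilisant s(t) = 0 et en substituant t = 1, nous trouvons s = 0.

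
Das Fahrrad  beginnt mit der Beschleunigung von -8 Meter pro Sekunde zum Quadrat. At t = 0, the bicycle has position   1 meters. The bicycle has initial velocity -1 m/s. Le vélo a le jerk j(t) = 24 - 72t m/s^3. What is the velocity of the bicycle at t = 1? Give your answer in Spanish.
Para resolver esto, necesitamos tomar 2 integrales de nuestra ecuación de la sacudida j(t) = 24 - 72·t. La antiderivada de la sacudida, con a(0) = -8, da la aceleración: a(t) = -36·t^2 + 24·t - 8. Integrando la aceleración y usando la condición inicial v(0) = -1, obtenemos v(t) = -12·t^3 + 12·t^2 - 8·t - 1. De la ecuación de la velocidad v(t) = -12·t^3 + 12·t^2 - 8·t - 1, sustituimos t = 1 para obtener v = -9.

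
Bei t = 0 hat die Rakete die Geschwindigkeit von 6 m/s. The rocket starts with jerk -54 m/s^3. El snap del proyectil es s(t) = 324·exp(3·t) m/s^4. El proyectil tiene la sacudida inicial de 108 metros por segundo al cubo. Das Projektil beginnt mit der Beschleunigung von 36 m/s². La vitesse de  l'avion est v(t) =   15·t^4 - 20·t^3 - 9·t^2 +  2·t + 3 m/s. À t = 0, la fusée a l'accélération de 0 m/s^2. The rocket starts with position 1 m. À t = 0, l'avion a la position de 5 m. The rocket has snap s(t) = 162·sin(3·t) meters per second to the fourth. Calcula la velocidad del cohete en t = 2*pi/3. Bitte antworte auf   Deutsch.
Wir müssen die Stammfunktion unserer Gleichung für den Snap s(t) = 162·sin(3·t) 3-mal finden. Durch Integration von dem Snap und Verwendung der Anfangsbedingung j(0) = -54, erhalten wir j(t) = -54·cos(3·t). Die Stammfunktion von dem Ruck, mit a(0) = 0, ergibt die Beschleunigung: a(t) = -18·sin(3·t). Die Stammfunktion von der Beschleunigung, mit v(0) = 6, ergibt die Geschwindigkeit: v(t) = 6·cos(3·t). Mit v(t) = 6·cos(3·t) und Einsetzen von t = 2*pi/3, finden wir v = 6.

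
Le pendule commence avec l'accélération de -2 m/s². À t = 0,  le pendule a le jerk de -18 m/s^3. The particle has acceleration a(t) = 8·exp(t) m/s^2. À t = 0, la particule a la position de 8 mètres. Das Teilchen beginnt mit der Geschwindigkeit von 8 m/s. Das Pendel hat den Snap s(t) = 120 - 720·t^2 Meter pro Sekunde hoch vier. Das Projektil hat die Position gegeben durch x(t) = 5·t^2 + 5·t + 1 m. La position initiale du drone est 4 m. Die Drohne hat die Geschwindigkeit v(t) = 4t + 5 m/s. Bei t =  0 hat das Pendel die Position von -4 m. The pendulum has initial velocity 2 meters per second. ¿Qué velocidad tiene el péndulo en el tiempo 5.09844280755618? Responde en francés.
Pour résoudre ceci, nous devons prendre 3 primitives de notre équation du snap s(t) = 120 - 720·t^2. En prenant ∫s(t)dt et en appliquant j(0) = -18, nous trouvons j(t) = -240·t^3 + 120·t - 18. En prenant ∫j(t)dt et en appliquant a(0) = -2, nous trouvons a(t) = -60·t^4 + 60·t^2 - 18·t - 2. L'intégrale de l'accélération est la vitesse. En utilisant v(0) = 2, nous obtenons v(t) = -12·t^5 + 20·t^3 - 9·t^2 - 2·t + 2. De l'équation de la vitesse v(t) = -12·t^5 + 20·t^3 - 9·t^2 - 2·t + 2, nous substituons t = 5.09844280755618 pour obtenir v = -38931.4137577460.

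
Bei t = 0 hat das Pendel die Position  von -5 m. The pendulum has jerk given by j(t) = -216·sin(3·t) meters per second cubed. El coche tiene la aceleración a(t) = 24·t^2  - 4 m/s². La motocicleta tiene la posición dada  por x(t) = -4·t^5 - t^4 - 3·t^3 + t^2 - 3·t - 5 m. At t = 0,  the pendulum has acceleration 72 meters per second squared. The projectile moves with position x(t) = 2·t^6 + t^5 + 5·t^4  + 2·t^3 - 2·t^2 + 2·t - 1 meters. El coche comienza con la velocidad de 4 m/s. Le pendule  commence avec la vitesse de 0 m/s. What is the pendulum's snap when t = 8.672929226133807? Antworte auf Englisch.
Starting from jerk j(t) = -216·sin(3·t), we take 1 derivative. Differentiating jerk, we get snap: s(t) = -648·cos(3·t). Using s(t) = -648·cos(3·t) and substituting t = 8.672929226133807, we find s = -409.846581085891.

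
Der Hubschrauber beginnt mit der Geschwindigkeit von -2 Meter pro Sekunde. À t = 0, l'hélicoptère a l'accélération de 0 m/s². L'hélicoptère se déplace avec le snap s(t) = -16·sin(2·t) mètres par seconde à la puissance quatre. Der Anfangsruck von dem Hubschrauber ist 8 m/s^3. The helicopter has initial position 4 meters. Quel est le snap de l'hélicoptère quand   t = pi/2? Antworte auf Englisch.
Using s(t) = -16·sin(2·t) and substituting t = pi/2, we find s = 0.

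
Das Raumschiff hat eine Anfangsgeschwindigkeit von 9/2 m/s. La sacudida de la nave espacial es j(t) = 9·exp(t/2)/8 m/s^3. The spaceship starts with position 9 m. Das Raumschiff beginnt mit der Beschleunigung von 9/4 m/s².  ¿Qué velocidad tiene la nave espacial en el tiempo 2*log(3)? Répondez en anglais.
Starting from jerk j(t) = 9·exp(t/2)/8, we take 2 antiderivatives. Finding the antiderivative of j(t) and using a(0) = 9/4: a(t) = 9·exp(t/2)/4. The integral of acceleration, with v(0) = 9/2, gives velocity: v(t) = 9·exp(t/2)/2. Using v(t) = 9·exp(t/2)/2 and substituting t = 2*log(3), we find v = 27/2.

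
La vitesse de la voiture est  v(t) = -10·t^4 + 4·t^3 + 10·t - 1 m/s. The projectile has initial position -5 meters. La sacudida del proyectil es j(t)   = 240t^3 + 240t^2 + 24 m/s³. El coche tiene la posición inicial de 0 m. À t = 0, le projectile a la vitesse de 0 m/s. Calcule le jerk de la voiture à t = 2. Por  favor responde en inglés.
We must differentiate our velocity equation v(t) = -10·t^4 + 4·t^3 + 10·t - 1 2 times. Differentiating velocity, we get acceleration: a(t) = -40·t^3 + 12·t^2 + 10. Taking d/dt of a(t), we find j(t) = -120·t^2 + 24·t. We have jerk j(t) = -120·t^2 + 24·t. Substituting t = 2: j(2) = -432.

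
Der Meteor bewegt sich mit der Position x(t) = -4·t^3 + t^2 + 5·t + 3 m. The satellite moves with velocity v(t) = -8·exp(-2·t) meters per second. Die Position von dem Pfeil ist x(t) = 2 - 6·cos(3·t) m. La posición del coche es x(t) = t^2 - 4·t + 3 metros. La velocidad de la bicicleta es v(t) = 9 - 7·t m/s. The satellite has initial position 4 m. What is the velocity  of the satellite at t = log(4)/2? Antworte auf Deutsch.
Aus der Gleichung für die Geschwindigkeit v(t) = -8·exp(-2·t), setzen wir t = log(4)/2 ein und erhalten v = -2.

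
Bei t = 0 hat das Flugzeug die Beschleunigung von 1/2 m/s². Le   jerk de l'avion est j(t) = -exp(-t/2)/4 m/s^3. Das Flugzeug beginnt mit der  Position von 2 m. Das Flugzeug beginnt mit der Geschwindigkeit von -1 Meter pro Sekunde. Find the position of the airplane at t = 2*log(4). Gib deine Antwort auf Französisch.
Nous devons intégrer notre équation du jerk j(t) = -exp(-t/2)/4 3 fois. La primitive du jerk, avec a(0) = 1/2, donne l'accélération: a(t) = exp(-t/2)/2. La primitive de l'accélération, avec v(0) = -1, donne la vitesse: v(t) = -exp(-t/2). En intégrant la vitesse et en utilisant la condition initiale x(0) = 2, nous obtenons x(t) = 2·exp(-t/2). De l'équation de la position x(t) = 2·exp(-t/2), nous substituons t = 2*log(4) pour obtenir x = 1/2.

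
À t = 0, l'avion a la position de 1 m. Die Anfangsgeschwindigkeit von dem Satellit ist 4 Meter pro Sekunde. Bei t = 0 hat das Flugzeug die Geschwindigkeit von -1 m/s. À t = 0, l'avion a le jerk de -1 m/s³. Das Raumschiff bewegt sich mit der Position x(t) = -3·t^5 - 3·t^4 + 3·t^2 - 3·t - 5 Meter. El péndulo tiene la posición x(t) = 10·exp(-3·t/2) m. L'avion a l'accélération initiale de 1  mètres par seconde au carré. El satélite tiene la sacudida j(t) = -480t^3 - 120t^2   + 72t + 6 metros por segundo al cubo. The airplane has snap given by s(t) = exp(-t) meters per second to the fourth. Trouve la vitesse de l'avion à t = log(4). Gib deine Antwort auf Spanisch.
Partiendo del snap s(t) = exp(-t), tomamos 3 integrales. La antiderivada del snap, con j(0) = -1, da la sacudida: j(t) = -exp(-t). Tomando ∫j(t)dt y aplicando a(0) = 1, encontramos a(t) = exp(-t). Tomando ∫a(t)dt y aplicando v(0) = -1, encontramos v(t) = -exp(-t). Usando v(t) = -exp(-t) y sustituyendo t = log(4), encontramos v = -1/4.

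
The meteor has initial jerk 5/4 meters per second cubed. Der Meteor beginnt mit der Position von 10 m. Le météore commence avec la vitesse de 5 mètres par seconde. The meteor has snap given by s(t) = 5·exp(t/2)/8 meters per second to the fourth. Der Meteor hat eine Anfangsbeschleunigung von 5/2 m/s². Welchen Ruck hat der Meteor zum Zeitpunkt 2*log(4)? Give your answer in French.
En partant du snap s(t) = 5·exp(t/2)/8, nous prenons 1 intégrale. En intégrant le snap et en utilisant la condition initiale j(0) = 5/4, nous obtenons j(t) = 5·exp(t/2)/4. En utilisant j(t) = 5·exp(t/2)/4 et en substituant t = 2*log(4), nous trouvons j = 5.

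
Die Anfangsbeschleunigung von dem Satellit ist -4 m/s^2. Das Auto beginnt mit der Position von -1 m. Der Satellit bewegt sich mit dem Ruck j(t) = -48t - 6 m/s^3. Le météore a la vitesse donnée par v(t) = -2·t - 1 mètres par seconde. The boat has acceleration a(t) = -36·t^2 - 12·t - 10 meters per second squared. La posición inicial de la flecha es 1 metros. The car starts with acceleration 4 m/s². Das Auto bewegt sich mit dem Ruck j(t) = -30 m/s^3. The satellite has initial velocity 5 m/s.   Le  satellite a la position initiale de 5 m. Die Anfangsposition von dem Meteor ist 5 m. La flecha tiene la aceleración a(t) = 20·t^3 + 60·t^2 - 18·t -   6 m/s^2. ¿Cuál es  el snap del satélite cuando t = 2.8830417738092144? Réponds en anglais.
We must differentiate our jerk equation j(t) = -48·t - 6 1 time. Differentiating jerk, we get snap: s(t) = -48. We have snap s(t) = -48. Substituting t = 2.8830417738092144: s(2.8830417738092144) = -48.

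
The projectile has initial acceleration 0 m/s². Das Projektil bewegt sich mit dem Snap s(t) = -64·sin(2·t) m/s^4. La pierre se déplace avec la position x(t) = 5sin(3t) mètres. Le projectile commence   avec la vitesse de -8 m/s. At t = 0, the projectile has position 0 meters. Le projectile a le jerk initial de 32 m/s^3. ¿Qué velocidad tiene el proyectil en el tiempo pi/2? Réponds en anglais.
We must find the antiderivative of our snap equation s(t) = -64·sin(2·t) 3 times. The integral of snap, with j(0) = 32, gives jerk: j(t) = 32·cos(2·t). The antiderivative of jerk, with a(0) = 0, gives acceleration: a(t) = 16·sin(2·t). Taking ∫a(t)dt and applying v(0) = -8, we find v(t) = -8·cos(2·t). We have velocity v(t) = -8·cos(2·t). Substituting t = pi/2: v(pi/2) = 8.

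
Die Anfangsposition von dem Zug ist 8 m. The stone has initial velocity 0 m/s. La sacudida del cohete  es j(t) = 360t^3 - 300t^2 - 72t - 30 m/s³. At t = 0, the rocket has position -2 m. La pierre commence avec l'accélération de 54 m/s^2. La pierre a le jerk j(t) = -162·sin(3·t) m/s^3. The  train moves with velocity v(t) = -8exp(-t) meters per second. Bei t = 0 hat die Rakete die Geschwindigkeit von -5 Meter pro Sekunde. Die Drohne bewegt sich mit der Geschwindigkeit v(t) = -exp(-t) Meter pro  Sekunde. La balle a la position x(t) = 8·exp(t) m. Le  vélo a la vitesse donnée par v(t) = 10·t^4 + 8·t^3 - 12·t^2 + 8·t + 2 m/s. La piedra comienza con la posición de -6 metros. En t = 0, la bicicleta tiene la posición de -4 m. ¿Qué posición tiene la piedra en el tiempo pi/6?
Debemos encontrar la antiderivada de nuestra ecuación de la sacudida j(t) = -162·sin(3·t) 3 veces. La antiderivada de la sacudida, con a(0) = 54, da la aceleración: a(t) = 54·cos(3·t). Tomando ∫a(t)dt y aplicando v(0) = 0, encontramos v(t) = 18·sin(3·t). Integrando la velocidad y usando la condición inicial x(0) = -6, obtenemos x(t) = -6·cos(3·t). De la ecuación de la posición x(t) = -6·cos(3·t), sustituimos t = pi/6 para obtener x = 0.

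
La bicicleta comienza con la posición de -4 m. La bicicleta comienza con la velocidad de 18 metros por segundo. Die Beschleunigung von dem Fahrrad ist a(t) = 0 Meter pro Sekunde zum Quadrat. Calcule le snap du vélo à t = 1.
Pour résoudre ceci, nous devons prendre 2 dérivées de notre équation de l'accélération a(t) = 0. En prenant d/dt de a(t), nous trouvons j(t) = 0. En prenant d/dt de j(t), nous trouvons s(t) = 0. En utilisant s(t) = 0 et en substituant t = 1, nous trouvons s = 0.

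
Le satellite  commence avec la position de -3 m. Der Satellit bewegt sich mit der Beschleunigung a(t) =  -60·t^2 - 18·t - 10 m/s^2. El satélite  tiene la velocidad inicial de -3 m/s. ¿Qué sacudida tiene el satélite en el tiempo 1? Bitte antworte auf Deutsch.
Um dies zu lösen, müssen wir 1 Ableitung unserer Gleichung für die Beschleunigung a(t) = -60·t^2 - 18·t - 10 nehmen. Die Ableitung von der Beschleunigung ergibt den Ruck: j(t) = -120·t - 18. Mit j(t) = -120·t - 18 und Einsetzen von t = 1, finden wir j = -138.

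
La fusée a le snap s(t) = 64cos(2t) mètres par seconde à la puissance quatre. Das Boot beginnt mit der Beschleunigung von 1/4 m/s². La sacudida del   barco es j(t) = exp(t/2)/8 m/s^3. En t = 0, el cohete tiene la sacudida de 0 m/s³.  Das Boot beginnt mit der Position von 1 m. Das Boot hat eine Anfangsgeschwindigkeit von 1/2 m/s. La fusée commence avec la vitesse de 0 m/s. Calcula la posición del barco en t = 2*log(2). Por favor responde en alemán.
Um dies zu lösen, müssen wir 3 Integrale unserer Gleichung für den Ruck j(t) = exp(t/2)/8 finden. Durch Integration von dem Ruck und Verwendung der Anfangsbedingung a(0) = 1/4, erhalten wir a(t) = exp(t/2)/4. Die Stammfunktion von der Beschleunigung ist die Geschwindigkeit. Mit v(0) = 1/2 erhalten wir v(t) = exp(t/2)/2. Durch Integration von der Geschwindigkeit und Verwendung der Anfangsbedingung x(0) = 1, erhalten wir x(t) = exp(t/2). Mit x(t) = exp(t/2) und Einsetzen von t = 2*log(2), finden wir x = 2.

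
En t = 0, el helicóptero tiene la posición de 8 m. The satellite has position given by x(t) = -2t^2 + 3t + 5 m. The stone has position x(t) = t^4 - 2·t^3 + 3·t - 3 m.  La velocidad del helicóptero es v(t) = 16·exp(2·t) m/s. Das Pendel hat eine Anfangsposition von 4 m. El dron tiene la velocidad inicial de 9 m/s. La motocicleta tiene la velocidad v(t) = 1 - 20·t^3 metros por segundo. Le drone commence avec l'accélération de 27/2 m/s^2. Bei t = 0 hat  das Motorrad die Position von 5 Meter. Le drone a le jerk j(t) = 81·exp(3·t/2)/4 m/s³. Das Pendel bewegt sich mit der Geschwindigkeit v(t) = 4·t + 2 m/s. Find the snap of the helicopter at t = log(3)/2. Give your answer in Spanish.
Partiendo de la velocidad v(t) = 16·exp(2·t), tomamos 3 derivadas. La derivada de la velocidad da la aceleración: a(t) = 32·exp(2·t). Derivando la aceleración, obtenemos la sacudida: j(t) = 64·exp(2·t). La derivada de la sacudida da el snap: s(t) = 128·exp(2·t). Tenemos el snap s(t) = 128·exp(2·t). Sustituyendo t = log(3)/2: s(log(3)/2) = 384.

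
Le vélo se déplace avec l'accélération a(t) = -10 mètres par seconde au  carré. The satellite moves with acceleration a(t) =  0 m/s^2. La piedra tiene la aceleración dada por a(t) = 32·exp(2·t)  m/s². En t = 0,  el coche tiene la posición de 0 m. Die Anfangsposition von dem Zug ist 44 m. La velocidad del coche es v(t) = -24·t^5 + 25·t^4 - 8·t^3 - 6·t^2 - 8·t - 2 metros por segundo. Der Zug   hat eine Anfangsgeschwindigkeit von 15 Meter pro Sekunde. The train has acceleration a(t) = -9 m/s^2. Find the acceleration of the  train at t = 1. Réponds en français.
De l'équation de l'accélération a(t) = -9, nous substituons t = 1 pour obtenir a = -9.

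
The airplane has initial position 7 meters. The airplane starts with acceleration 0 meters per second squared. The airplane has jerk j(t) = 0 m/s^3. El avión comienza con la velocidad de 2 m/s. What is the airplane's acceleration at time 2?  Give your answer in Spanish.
Debemos encontrar la antiderivada de nuestra ecuación de la sacudida j(t) = 0 1 vez. Tomando ∫j(t)dt y aplicando a(0) = 0, encontramos a(t) = 0. Tenemos la aceleración a(t) = 0. Sustituyendo t = 2: a(2) = 0.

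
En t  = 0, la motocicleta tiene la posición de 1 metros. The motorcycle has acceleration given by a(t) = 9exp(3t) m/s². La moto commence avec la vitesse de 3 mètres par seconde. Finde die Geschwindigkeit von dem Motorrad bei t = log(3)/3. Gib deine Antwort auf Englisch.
Starting from acceleration a(t) = 9·exp(3·t), we take 1 antiderivative. The integral of acceleration, with v(0) = 3, gives velocity: v(t) = 3·exp(3·t). Using v(t) = 3·exp(3·t) and substituting t = log(3)/3, we find v = 9.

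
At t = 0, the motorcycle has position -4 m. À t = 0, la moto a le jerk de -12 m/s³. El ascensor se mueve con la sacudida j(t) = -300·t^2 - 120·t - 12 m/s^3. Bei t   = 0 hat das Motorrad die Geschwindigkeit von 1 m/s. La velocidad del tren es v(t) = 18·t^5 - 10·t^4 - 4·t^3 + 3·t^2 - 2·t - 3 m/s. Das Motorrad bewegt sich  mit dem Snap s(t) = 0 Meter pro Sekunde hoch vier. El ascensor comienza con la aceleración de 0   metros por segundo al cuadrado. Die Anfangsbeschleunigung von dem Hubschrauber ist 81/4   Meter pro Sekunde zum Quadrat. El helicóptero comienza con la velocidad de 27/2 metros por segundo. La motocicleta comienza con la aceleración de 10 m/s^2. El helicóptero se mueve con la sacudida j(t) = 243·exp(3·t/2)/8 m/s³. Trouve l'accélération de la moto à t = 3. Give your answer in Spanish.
Partiendo del snap s(t) = 0, tomamos 2 integrales. Integrando el snap y usando la condición inicial j(0) = -12, obtenemos j(t) = -12. La antiderivada de la sacudida es la aceleración. Usando a(0) = 10, obtenemos a(t) = 10 - 12·t. Usando a(t) = 10 - 12·t y sustituyendo t = 3, encontramos a = -26.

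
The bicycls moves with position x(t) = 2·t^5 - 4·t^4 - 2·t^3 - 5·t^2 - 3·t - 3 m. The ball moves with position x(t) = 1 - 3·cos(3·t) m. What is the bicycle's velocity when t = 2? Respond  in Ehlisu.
To solve this, we need to take 1 derivative of our position equation x(t) = 2·t^5 - 4·t^4 - 2·t^3 - 5·t^2 - 3·t - 3. Taking d/dt of x(t), we find v(t) = 10·t^4 - 16·t^3 - 6·t^2 - 10·t - 3. We have velocity v(t) = 10·t^4 - 16·t^3 - 6·t^2 - 10·t - 3. Substituting t = 2: v(2) = -15.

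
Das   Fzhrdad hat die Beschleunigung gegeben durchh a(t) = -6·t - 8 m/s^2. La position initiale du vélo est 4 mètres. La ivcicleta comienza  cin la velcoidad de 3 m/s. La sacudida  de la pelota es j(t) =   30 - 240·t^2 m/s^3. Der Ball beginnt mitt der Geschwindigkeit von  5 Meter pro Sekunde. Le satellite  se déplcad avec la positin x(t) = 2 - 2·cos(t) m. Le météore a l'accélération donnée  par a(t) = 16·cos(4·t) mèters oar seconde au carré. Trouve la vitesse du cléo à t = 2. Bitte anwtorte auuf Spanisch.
Debemos encontrar la antiderivada de nuestra ecuación de la aceleración a(t) = -6·t - 8 1 vez. La integral de la aceleración es la velocidad. Usando v(0) = 3, obtenemos v(t) = -3·t^2 - 8·t + 3. Tenemos la velocidad v(t) = -3·t^2 - 8·t + 3. Sustituyendo t = 2: v(2) = -25.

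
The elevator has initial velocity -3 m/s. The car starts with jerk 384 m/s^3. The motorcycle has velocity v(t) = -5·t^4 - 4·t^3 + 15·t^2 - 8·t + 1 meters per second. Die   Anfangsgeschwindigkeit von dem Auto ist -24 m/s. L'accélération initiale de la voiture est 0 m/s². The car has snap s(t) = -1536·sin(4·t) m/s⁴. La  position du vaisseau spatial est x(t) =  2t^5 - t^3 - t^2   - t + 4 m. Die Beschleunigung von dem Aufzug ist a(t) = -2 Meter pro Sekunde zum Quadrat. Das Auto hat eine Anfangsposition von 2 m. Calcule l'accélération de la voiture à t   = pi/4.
Nous devons trouver l'intégrale de notre équation du snap s(t) = -1536·sin(4·t) 2 fois. En prenant ∫s(t)dt et en appliquant j(0) = 384, nous trouvons j(t) = 384·cos(4·t). En intégrant le jerk et en utilisant la condition initiale a(0) = 0, nous obtenons a(t) = 96·sin(4·t). En utilisant a(t) = 96·sin(4·t) et en substituant t = pi/4, nous trouvons a = 0.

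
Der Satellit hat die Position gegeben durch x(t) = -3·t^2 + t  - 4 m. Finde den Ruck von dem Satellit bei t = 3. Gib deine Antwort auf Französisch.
En partant de la position x(t) = -3·t^2 + t - 4, nous prenons 3 dérivées. En prenant d/dt de x(t), nous trouvons v(t) = 1 - 6·t. En dérivant la vitesse, nous obtenons l'accélération: a(t) = -6. En prenant d/dt de a(t), nous trouvons j(t) = 0. Nous avons le jerk j(t) = 0. En substituant t = 3: j(3) = 0.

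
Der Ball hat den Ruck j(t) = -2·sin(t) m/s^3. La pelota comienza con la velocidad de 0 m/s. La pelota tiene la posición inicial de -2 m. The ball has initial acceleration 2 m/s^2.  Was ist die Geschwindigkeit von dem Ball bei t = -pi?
Um dies zu lösen, müssen wir 2 Integrale unserer Gleichung für den Ruck j(t) = -2·sin(t) finden. Mit ∫j(t)dt und Anwendung von a(0) = 2, finden wir a(t) = 2·cos(t). Mit ∫a(t)dt und Anwendung von v(0) = 0, finden wir v(t) = 2·sin(t). Aus der Gleichung für die Geschwindigkeit v(t) = 2·sin(t), setzen wir t = -pi ein und erhalten v = 0.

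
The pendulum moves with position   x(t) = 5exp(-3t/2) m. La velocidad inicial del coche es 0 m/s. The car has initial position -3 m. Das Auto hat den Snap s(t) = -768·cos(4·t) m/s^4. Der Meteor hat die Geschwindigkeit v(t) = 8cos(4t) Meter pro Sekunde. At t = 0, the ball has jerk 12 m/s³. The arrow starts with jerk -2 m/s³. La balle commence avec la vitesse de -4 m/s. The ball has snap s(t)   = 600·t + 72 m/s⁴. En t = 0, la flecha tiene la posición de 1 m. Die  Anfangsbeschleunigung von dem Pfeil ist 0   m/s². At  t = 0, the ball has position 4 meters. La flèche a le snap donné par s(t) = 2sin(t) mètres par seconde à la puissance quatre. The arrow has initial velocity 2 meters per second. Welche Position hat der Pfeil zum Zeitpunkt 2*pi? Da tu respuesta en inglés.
Starting from snap s(t) = 2·sin(t), we take 4 antiderivatives. The antiderivative of snap, with j(0) = -2, gives jerk: j(t) = -2·cos(t). Integrating jerk and using the initial condition a(0) = 0, we get a(t) = -2·sin(t). The antiderivative of acceleration, with v(0) = 2, gives velocity: v(t) = 2·cos(t). Taking ∫v(t)dt and applying x(0) = 1, we find x(t) = 2·sin(t) + 1. From the given position equation x(t) = 2·sin(t) + 1, we substitute t = 2*pi to get x = 1.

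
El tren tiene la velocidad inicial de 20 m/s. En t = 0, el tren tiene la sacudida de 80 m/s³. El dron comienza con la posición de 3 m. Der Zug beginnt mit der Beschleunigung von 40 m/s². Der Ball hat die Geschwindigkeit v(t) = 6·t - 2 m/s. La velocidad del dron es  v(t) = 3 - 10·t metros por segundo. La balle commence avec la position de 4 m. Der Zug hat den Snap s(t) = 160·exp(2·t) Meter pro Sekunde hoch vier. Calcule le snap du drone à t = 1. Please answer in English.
To solve this, we need to take 3 derivatives of our velocity equation v(t) = 3 - 10·t. Taking d/dt of v(t), we find a(t) = -10. Differentiating acceleration, we get jerk: j(t) = 0. Taking d/dt of j(t), we find s(t) = 0. From the given snap equation s(t) = 0, we substitute t = 1 to get s = 0.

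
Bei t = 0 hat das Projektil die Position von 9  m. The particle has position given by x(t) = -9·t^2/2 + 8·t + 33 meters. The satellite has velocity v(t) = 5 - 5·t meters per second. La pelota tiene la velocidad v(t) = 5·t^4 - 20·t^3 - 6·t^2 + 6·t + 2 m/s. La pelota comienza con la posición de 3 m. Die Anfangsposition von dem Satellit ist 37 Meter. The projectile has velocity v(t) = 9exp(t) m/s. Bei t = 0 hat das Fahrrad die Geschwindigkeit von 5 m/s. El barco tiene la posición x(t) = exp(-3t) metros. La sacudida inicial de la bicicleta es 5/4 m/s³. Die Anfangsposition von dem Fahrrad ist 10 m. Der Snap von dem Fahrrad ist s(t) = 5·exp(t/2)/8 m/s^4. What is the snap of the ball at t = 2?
Starting from velocity v(t) = 5·t^4 - 20·t^3 - 6·t^2 + 6·t + 2, we take 3 derivatives. Taking d/dt of v(t), we find a(t) = 20·t^3 - 60·t^2 - 12·t + 6. Taking d/dt of a(t), we find j(t) = 60·t^2 - 120·t - 12. Taking d/dt of j(t), we find s(t) = 120·t - 120. Using s(t) = 120·t - 120 and substituting t = 2, we find s = 120.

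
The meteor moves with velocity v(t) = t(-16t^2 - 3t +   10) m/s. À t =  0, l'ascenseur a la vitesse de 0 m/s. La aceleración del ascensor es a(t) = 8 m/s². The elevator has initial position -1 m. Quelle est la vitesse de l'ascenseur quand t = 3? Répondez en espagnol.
Necesitamos integrar nuestra ecuación de la aceleración a(t) = 8 1 vez. La antiderivada de la aceleración, con v(0) = 0, da la velocidad: v(t) = 8·t. Tenemos la velocidad v(t) = 8·t. Sustituyendo t = 3: v(3) = 24.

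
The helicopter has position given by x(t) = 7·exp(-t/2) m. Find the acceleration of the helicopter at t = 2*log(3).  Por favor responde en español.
Para resolver esto, necesitamos tomar 2 derivadas de nuestra ecuación de la posición x(t) = 7·exp(-t/2). Derivando la posición, obtenemos la velocidad: v(t) = -7·exp(-t/2)/2. Tomando d/dt de v(t), encontramos a(t) = 7·exp(-t/2)/4. Usando a(t) = 7·exp(-t/2)/4 y sustituyendo t = 2*log(3), encontramos a = 7/12.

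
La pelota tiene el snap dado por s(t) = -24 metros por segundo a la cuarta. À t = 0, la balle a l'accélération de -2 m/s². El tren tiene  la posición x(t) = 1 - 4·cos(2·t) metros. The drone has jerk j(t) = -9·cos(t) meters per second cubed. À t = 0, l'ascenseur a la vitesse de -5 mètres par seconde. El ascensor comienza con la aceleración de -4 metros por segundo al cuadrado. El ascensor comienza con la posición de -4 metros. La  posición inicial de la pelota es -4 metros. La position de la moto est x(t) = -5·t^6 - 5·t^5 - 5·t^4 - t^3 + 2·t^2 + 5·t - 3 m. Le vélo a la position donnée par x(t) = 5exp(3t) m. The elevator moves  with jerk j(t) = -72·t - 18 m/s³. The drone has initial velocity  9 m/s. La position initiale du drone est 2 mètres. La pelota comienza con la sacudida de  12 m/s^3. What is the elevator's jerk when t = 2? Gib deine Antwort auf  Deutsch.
Wir haben den Ruck j(t) = -72·t - 18. Durch Einsetzen von t = 2: j(2) = -162.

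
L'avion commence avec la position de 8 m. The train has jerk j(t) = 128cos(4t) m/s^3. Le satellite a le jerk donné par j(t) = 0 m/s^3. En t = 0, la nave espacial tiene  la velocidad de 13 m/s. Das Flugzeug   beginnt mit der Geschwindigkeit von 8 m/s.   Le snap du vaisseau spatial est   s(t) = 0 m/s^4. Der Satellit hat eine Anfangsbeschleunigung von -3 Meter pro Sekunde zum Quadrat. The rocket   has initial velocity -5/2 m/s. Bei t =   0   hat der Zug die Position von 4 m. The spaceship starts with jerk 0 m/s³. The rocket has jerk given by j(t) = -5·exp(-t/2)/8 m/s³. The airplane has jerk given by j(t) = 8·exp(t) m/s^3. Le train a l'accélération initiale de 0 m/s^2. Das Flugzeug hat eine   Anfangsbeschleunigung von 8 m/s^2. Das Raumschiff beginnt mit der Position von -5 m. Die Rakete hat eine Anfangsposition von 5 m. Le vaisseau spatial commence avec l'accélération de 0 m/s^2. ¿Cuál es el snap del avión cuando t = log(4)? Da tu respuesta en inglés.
We must differentiate our jerk equation j(t) = 8·exp(t) 1 time. Taking d/dt of j(t), we find s(t) = 8·exp(t). We have snap s(t) = 8·exp(t). Substituting t = log(4): s(log(4)) = 32.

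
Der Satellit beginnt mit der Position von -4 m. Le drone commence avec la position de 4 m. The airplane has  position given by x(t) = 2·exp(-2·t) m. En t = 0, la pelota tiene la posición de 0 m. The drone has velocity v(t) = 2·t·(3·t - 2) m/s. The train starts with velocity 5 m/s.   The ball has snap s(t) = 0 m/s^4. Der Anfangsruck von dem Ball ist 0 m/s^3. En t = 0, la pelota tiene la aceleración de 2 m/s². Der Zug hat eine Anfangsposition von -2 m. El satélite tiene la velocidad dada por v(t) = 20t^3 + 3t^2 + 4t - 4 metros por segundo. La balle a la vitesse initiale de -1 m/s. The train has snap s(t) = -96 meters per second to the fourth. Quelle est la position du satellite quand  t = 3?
En partant de la vitesse v(t) = 20·t^3 + 3·t^2 + 4·t - 4, nous prenons 1 primitive. L'intégrale de la vitesse, avec x(0) = -4, donne la position: x(t) = 5·t^4 + t^3 + 2·t^2 - 4·t - 4. Nous avons la position x(t) = 5·t^4 + t^3 + 2·t^2 - 4·t - 4. En substituant t = 3: x(3) = 434.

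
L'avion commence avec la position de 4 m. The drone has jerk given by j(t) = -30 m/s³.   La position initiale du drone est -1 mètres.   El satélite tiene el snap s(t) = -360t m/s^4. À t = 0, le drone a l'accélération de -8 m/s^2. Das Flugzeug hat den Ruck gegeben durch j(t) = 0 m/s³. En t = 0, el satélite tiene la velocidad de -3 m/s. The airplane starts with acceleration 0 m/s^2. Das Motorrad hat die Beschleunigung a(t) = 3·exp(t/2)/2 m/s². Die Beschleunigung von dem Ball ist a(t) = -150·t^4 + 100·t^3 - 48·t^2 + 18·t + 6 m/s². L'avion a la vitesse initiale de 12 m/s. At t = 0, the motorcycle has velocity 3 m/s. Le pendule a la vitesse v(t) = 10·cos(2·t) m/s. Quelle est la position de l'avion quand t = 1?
En partant du jerk j(t) = 0, nous prenons 3 primitives. L'intégrale du jerk, avec a(0) = 0, donne l'accélération: a(t) = 0. En prenant ∫a(t)dt et en appliquant v(0) = 12, nous trouvons v(t) = 12. L'intégrale de la vitesse, avec x(0) = 4, donne la position: x(t) = 12·t + 4. Nous avons la position x(t) = 12·t + 4. En substituant t = 1: x(1) = 16.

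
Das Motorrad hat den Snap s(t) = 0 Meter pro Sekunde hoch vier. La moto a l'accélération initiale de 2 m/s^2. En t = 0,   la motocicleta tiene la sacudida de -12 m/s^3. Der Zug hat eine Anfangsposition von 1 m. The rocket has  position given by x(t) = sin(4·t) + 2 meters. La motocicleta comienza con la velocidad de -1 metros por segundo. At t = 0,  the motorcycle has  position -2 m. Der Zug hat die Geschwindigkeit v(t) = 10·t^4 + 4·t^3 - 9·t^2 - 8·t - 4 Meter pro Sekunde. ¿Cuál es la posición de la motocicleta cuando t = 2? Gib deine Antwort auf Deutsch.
Wir müssen unsere Gleichung für den Snap s(t) = 0 4-mal integrieren. Die Stammfunktion von dem Snap ist der Ruck. Mit j(0) = -12 erhalten wir j(t) = -12. Mit ∫j(t)dt und Anwendung von a(0) = 2, finden wir a(t) = 2 - 12·t. Die Stammfunktion von der Beschleunigung, mit v(0) = -1, ergibt die Geschwindigkeit: v(t) = -6·t^2 + 2·t - 1. Durch Integration von der Geschwindigkeit und Verwendung der Anfangsbedingung x(0) = -2, erhalten wir x(t) = -2·t^3 + t^2 - t - 2. Aus der Gleichung für die Position x(t) = -2·t^3 + t^2 - t - 2, setzen wir t = 2 ein und erhalten x = -16.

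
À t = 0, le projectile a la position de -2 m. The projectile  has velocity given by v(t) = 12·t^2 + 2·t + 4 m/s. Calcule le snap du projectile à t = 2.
Nous devons dériver notre équation de la vitesse v(t) = 12·t^2 + 2·t + 4 3 fois. En prenant d/dt de v(t), nous trouvons a(t) = 24·t + 2. En dérivant l'accélération, nous obtenons le jerk: j(t) = 24. En dérivant le jerk, nous obtenons le snap: s(t) = 0. Nous avons le snap s(t) = 0. En substituant t = 2: s(2) = 0.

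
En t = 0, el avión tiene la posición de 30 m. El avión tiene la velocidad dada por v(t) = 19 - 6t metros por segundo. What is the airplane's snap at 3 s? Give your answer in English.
Starting from velocity v(t) = 19 - 6·t, we take 3 derivatives. The derivative of velocity gives acceleration: a(t) = -6. The derivative of acceleration gives jerk: j(t) = 0. The derivative of jerk gives snap: s(t) = 0. From the given snap equation s(t) = 0, we substitute t = 3 to get s = 0.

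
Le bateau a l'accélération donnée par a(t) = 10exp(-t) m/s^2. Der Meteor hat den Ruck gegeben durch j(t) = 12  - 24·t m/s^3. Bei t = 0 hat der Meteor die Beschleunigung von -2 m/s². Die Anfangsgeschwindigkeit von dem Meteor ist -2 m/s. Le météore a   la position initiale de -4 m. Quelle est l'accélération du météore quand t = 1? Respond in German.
Wir müssen das Integral unserer Gleichung für den Ruck j(t) = 12 - 24·t 1-mal finden. Das Integral von dem Ruck ist die Beschleunigung. Mit a(0) = -2 erhalten wir a(t) = -12·t^2 + 12·t - 2. Aus der Gleichung für die Beschleunigung a(t) = -12·t^2 + 12·t - 2, setzen wir t = 1 ein und erhalten a = -2.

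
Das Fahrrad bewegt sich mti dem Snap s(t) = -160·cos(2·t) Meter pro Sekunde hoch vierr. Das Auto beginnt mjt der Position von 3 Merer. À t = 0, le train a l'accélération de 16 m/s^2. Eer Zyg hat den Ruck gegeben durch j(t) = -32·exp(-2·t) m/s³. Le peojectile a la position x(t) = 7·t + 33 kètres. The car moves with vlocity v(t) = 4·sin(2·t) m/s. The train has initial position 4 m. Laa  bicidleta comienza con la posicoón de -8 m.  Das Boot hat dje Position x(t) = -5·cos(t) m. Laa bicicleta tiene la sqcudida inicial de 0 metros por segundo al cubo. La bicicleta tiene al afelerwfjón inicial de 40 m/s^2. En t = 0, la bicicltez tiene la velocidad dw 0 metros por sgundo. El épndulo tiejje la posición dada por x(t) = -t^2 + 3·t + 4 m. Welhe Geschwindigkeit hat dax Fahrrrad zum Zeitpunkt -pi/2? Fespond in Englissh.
To solve this, we need to take 3 integrals of our snap equation s(t) = -160·cos(2·t). Integrating snap and using the initial condition j(0) = 0, we get j(t) = -80·sin(2·t). Finding the integral of j(t) and using a(0) = 40: a(t) = 40·cos(2·t). The antiderivative of acceleration, with v(0) = 0, gives velocity: v(t) = 20·sin(2·t). We have velocity v(t) = 20·sin(2·t). Substituting t = -pi/2: v(-pi/2) = 0.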